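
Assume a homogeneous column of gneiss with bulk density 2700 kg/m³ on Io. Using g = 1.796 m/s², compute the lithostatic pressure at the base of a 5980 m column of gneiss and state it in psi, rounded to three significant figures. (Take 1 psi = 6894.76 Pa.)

gneiss: 2700 kg/m³ × 1.796 m/s² × 5980 m = 2.900×10^7 Pa = 4206 psi

4210 psi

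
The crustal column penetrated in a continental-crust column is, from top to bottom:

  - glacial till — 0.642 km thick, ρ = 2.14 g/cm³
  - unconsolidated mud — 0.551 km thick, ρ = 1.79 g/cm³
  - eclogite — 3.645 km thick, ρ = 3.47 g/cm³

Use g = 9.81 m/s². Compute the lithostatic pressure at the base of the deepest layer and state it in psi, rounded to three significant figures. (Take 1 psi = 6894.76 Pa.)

glacial till: 2140 kg/m³ × 9.81 m/s² × 642 m = 1.348×10^7 Pa = 1955 psi
unconsolidated mud: 1790 kg/m³ × 9.81 m/s² × 551 m = 9.676×10^6 Pa = 1403 psi
eclogite: 3470 kg/m³ × 9.81 m/s² × 3645 m = 1.241×10^8 Pa = 17996 psi
Total = 1955 + 1403 + 17996 = 21354 psi

21400 psi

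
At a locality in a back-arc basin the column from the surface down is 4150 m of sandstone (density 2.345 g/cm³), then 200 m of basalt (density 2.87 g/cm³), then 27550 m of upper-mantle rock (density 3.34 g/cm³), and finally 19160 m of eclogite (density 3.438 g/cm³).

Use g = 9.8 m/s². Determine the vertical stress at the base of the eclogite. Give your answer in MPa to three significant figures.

1650 MPa

sandstone: 2345 kg/m³ × 9.8 m/s² × 4150 m = 9.537×10^7 Pa = 95.37 MPa
basalt: 2870 kg/m³ × 9.8 m/s² × 200 m = 5.625×10^6 Pa = 5.625 MPa
upper-mantle rock: 3340 kg/m³ × 9.8 m/s² × 27550 m = 9.018×10^8 Pa = 901.8 MPa
eclogite: 3438 kg/m³ × 9.8 m/s² × 19160 m = 6.455×10^8 Pa = 645.5 MPa
Total = 95.37 + 5.625 + 901.8 + 645.5 = 1648.3 MPa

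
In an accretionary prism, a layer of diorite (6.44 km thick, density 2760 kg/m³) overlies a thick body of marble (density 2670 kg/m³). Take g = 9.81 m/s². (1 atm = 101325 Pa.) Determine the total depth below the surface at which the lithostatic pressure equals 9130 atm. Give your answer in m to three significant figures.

Pressure at base of upper layers: 2760×9.81×6440 = 1.744×10^8 Pa = 1721 atm
Remaining pressure to be supplied by marble: 9.251×10^8 − 1.744×10^8 = 7.507×10^8 Pa
Additional depth in marble = 7.507×10^8 Pa / (2670 kg/m³ × 9.81 m/s²) = 28662 m
Total depth = 6440 m + 28662 m = 35102 m

35100 m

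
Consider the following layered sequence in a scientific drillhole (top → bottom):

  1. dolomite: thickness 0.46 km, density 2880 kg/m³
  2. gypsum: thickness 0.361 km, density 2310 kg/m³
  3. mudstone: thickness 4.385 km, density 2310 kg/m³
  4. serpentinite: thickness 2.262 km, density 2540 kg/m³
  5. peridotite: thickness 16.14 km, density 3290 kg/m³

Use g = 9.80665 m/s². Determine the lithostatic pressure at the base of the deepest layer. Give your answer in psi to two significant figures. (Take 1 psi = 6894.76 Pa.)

dolomite: 2880 kg/m³ × 9.80665 m/s² × 460 m = 1.299×10^7 Pa = 1884 psi
gypsum: 2310 kg/m³ × 9.80665 m/s² × 361 m = 8.178×10^6 Pa = 1186 psi
mudstone: 2310 kg/m³ × 9.80665 m/s² × 4385 m = 9.933×10^7 Pa = 14407 psi
serpentinite: 2540 kg/m³ × 9.80665 m/s² × 2262 m = 5.634×10^7 Pa = 8172 psi
peridotite: 3290 kg/m³ × 9.80665 m/s² × 16140 m = 5.207×10^8 Pa = 75527 psi
Total = 1884 + 1186 + 14407 + 8172 + 75527 = 1.0118×10^5 psi

100000 psi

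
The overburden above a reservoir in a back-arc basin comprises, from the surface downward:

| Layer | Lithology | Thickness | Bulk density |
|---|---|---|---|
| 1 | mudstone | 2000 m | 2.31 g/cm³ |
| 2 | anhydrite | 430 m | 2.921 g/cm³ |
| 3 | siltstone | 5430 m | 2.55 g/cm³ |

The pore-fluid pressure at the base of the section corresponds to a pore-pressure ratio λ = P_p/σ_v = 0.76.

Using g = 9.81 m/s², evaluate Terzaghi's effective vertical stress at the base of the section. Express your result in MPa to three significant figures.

46.4 MPa

Overburden (lithostatic) stress σ_v:
mudstone: 2310 kg/m³ × 9.81 m/s² × 2000 m = 4.532×10^7 Pa = 45.32 MPa
anhydrite: 2921 kg/m³ × 9.81 m/s² × 430 m = 1.232×10^7 Pa = 12.32 MPa
siltstone: 2550 kg/m³ × 9.81 m/s² × 5430 m = 1.358×10^8 Pa = 135.8 MPa
Total = 45.32 + 12.32 + 135.8 = 193.48 MPa
Pore pressure P_p = λ·σ_v = 0.76 × 193.5 MPa = 147.0 MPa
Effective stress σ' = σ_v − P_p = 193.5 − 147.0 = 46.435 MPa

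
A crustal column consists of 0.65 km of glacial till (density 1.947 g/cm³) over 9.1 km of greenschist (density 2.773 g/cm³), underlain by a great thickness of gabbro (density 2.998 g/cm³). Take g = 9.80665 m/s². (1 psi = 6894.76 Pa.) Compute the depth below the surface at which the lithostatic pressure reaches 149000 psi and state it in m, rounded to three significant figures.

Pressure at base of upper layers: 1947×9.80665×650 + 2773×9.80665×9100 = 2.599×10^8 Pa = 37692 psi
Remaining pressure to be supplied by gabbro: 1.027×10^9 − 2.599×10^8 = 7.674×10^8 Pa
Additional depth in gabbro = 7.674×10^8 Pa / (2998 kg/m³ × 9.80665 m/s²) = 26103 m
Total depth = 9750 m + 26103 m = 35853 m

35900 m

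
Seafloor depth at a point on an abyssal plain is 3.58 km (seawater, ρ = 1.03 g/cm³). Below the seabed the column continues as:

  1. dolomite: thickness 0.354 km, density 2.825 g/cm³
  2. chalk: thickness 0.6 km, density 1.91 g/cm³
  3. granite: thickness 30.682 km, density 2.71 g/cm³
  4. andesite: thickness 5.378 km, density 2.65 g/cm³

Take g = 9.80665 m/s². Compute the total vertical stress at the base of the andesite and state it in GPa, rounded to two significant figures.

1.0 GPa

seawater: 1030 kg/m³ × 9.80665 m/s² × 3580 m = 3.616×10^7 Pa = 0.03616 GPa
dolomite: 2825 kg/m³ × 9.80665 m/s² × 354 m = 9.807×10^6 Pa = 9.807×10^-3 GPa
chalk: 1910 kg/m³ × 9.80665 m/s² × 600 m = 1.124×10^7 Pa = 0.01124 GPa
granite: 2710 kg/m³ × 9.80665 m/s² × 30682 m = 8.154×10^8 Pa = 0.8154 GPa
andesite: 2650 kg/m³ × 9.80665 m/s² × 5378 m = 1.398×10^8 Pa = 0.1398 GPa
Total = 0.03616 + 9.807×10^-3 + 0.01124 + 0.8154 + 0.1398 = 1.0124 GPa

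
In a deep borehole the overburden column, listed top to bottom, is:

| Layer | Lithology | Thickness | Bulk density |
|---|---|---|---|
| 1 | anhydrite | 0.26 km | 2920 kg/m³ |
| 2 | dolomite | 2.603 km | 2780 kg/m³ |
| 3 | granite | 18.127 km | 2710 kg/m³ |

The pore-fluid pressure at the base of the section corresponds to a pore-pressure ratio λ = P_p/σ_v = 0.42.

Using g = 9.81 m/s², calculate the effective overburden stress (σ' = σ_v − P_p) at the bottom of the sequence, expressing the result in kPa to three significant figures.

Overburden (lithostatic) stress σ_v:
anhydrite: 2920 kg/m³ × 9.81 m/s² × 260 m = 7.448×10^6 Pa = 7.448 MPa
dolomite: 2780 kg/m³ × 9.81 m/s² × 2603 m = 7.099×10^7 Pa = 70.99 MPa
granite: 2710 kg/m³ × 9.81 m/s² × 18127 m = 4.819×10^8 Pa = 481.9 MPa
Total = 7.448 + 70.99 + 481.9 = 560.34 MPa
Pore pressure P_p = λ·σ_v = 0.42 × 560.3 MPa = 235.3 MPa
Effective stress σ' = σ_v − P_p = 560.3 − 235.3 = 325.00 MPa = 3.2500×10^5 kPa

325000 kPa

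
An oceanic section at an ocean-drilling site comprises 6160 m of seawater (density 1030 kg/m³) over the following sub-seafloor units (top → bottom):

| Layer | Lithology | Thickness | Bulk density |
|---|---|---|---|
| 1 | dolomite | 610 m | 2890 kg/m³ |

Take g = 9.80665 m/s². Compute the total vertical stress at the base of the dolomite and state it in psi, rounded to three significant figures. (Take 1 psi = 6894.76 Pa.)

seawater: 1030 kg/m³ × 9.80665 m/s² × 6160 m = 6.222×10^7 Pa = 9024 psi
dolomite: 2890 kg/m³ × 9.80665 m/s² × 610 m = 1.729×10^7 Pa = 2507 psi
Total = 9024 + 2507 = 11532 psi

11500 psi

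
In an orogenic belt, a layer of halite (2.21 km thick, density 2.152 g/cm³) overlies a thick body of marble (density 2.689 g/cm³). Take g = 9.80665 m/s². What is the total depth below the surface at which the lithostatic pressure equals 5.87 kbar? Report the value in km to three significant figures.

22.7 km

Pressure at base of upper layers: 2152×9.80665×2210 = 4.664×10^7 Pa = 0.4664 kbar
Remaining pressure to be supplied by marble: 5.870×10^8 − 4.664×10^7 = 5.404×10^8 Pa
Additional depth in marble = 5.404×10^8 Pa / (2689 kg/m³ × 9.80665 m/s²) = 20491 m
Total depth = 2210 m + 20491 m = 22701 m
= 22.701 km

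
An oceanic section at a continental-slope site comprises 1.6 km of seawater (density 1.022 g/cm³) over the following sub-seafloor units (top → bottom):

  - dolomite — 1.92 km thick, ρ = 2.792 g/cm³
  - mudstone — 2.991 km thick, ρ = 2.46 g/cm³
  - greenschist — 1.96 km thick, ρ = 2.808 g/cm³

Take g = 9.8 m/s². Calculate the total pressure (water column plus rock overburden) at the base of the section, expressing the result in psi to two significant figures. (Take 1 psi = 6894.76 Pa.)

seawater: 1022 kg/m³ × 9.8 m/s² × 1600 m = 1.602×10^7 Pa = 2324 psi
dolomite: 2792 kg/m³ × 9.8 m/s² × 1920 m = 5.253×10^7 Pa = 7619 psi
mudstone: 2460 kg/m³ × 9.8 m/s² × 2991 m = 7.211×10^7 Pa = 10458 psi
greenschist: 2808 kg/m³ × 9.8 m/s² × 1960 m = 5.394×10^7 Pa = 7823 psi
Total = 2324 + 7619 + 10458 + 7823 = 28225 psi

28000 psi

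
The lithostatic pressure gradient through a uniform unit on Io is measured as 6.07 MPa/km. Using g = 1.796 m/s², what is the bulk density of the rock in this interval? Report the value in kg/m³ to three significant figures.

3380 kg/m³

ρ = (dP/dz)/g = 6.07 MPa/km / 1.796 m/s² = 6070.0 Pa/m / 1.796 m/s² = 3379.7 kg/m³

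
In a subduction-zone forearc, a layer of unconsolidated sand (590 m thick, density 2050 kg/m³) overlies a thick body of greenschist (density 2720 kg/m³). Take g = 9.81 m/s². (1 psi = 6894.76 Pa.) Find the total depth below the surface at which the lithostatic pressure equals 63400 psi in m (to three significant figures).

16500 m

Pressure at base of upper layers: 2050×9.81×590 = 1.187×10^7 Pa = 1721 psi
Remaining pressure to be supplied by greenschist: 4.371×10^8 − 1.187×10^7 = 4.253×10^8 Pa
Additional depth in greenschist = 4.253×10^8 Pa / (2720 kg/m³ × 9.81 m/s²) = 15937 m
Total depth = 590 m + 15937 m = 16527 m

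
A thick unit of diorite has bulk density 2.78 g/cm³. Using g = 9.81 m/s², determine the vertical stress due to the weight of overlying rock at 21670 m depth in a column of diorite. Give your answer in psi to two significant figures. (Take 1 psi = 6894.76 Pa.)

diorite: 2780 kg/m³ × 9.81 m/s² × 21670 m = 5.910×10^8 Pa = 85714 psi

86000 psi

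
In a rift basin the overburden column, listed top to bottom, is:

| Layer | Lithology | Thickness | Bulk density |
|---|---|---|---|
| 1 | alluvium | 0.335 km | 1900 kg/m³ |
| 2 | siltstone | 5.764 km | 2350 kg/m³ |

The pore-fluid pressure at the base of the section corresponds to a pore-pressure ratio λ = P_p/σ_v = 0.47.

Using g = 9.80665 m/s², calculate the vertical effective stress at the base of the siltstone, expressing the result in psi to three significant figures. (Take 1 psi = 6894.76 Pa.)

10700 psi

Overburden (lithostatic) stress σ_v:
alluvium: 1900 kg/m³ × 9.80665 m/s² × 335 m = 6.242×10^6 Pa = 6.242 MPa
siltstone: 2350 kg/m³ × 9.80665 m/s² × 5764 m = 1.328×10^8 Pa = 132.8 MPa
Total = 6.242 + 132.8 = 139.08 MPa
Pore pressure P_p = λ·σ_v = 0.47 × 139.1 MPa = 65.37 MPa
Effective stress σ' = σ_v − P_p = 139.1 − 65.37 = 73.711 MPa = 10691 psi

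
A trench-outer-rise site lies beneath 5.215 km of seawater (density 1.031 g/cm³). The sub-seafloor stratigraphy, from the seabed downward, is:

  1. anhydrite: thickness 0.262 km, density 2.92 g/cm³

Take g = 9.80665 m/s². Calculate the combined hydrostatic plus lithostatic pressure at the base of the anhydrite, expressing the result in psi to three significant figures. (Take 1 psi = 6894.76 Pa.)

8740 psi

seawater: 1031 kg/m³ × 9.80665 m/s² × 5215 m = 5.273×10^7 Pa = 7647 psi
anhydrite: 2920 kg/m³ × 9.80665 m/s² × 262 m = 7.502×10^6 Pa = 1088 psi
Total = 7647 + 1088 = 8735.6 psi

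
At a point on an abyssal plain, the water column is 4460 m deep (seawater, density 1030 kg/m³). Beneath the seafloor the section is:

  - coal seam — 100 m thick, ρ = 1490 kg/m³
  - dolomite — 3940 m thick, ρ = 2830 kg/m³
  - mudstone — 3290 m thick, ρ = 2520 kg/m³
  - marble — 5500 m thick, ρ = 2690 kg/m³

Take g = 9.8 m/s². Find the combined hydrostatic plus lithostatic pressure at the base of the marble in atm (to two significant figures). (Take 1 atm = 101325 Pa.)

seawater: 1030 kg/m³ × 9.8 m/s² × 4460 m = 4.502×10^7 Pa = 444.3 atm
coal seam: 1490 kg/m³ × 9.8 m/s² × 100 m = 1.460×10^6 Pa = 14.41 atm
dolomite: 2830 kg/m³ × 9.8 m/s² × 3940 m = 1.093×10^8 Pa = 1078 atm
mudstone: 2520 kg/m³ × 9.8 m/s² × 3290 m = 8.125×10^7 Pa = 801.9 atm
marble: 2690 kg/m³ × 9.8 m/s² × 5500 m = 1.450×10^8 Pa = 1431 atm
Total = 444.3 + 14.41 + 1078 + 801.9 + 1431 = 3770.0 atm

3800 atm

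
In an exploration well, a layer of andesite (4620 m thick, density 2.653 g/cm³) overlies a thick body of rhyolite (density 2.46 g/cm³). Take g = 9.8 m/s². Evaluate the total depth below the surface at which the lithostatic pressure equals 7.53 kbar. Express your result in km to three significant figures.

Pressure at base of upper layers: 2653×9.8×4620 = 1.201×10^8 Pa = 1.201 kbar
Remaining pressure to be supplied by rhyolite: 7.530×10^8 − 1.201×10^8 = 6.329×10^8 Pa
Additional depth in rhyolite = 6.329×10^8 Pa / (2460 kg/m³ × 9.8 m/s²) = 26252 m
Total depth = 4620 m + 26252 m = 30872 m
= 30.872 km

30.9 km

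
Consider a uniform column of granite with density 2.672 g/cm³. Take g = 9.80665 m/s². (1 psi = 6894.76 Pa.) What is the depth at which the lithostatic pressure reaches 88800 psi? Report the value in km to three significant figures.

h = P/(ρg) = 88800 psi / (2672 kg/m³ × 9.80665 m/s²) = 6.123×10^8 Pa / 26203 Pa/m = 23365 m
= 23.365 km

23.4 km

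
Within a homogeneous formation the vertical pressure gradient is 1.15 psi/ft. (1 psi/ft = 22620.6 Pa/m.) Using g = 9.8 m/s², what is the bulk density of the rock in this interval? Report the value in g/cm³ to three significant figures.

2.65 g/cm³

ρ = (dP/dz)/g = 1.15 psi/ft / 9.8 m/s² = 26014 Pa/m / 9.8 m/s² = 2654.5 kg/m³
= 2.654 g/cm³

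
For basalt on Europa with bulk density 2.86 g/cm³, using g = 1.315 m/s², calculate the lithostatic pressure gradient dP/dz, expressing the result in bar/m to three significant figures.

0.0376 bar/m

dP/dz = ρg = 2860 kg/m³ × 1.315 m/s² = 3760.9 Pa/m
= 3760.9 Pa/m × (1 bar/m / 1.0000×10^5 Pa/m) = 0.037609 bar/m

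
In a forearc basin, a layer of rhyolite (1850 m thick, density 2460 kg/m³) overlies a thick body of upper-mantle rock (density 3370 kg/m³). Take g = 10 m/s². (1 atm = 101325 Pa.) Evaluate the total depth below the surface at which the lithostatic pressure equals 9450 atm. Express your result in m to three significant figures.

Pressure at base of upper layers: 2460×10×1850 = 4.551×10^7 Pa = 449.1 atm
Remaining pressure to be supplied by upper-mantle rock: 9.575×10^8 − 4.551×10^7 = 9.120×10^8 Pa
Additional depth in upper-mantle rock = 9.120×10^8 Pa / (3370 kg/m³ × 10 m/s²) = 27063 m
Total depth = 1850 m + 27063 m = 28913 m

28900 m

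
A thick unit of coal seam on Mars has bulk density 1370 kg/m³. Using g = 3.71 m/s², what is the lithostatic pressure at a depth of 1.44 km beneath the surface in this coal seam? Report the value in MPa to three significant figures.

7.32 MPa

coal seam: 1370 kg/m³ × 3.71 m/s² × 1440 m = 7.319×10^6 Pa = 7.319 MPa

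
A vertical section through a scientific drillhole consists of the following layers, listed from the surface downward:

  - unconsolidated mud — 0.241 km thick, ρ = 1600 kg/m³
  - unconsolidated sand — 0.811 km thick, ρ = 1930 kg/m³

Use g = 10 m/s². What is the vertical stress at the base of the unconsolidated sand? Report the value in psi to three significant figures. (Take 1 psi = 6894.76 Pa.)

2830 psi

unconsolidated mud: 1600 kg/m³ × 10 m/s² × 241 m = 3.856×10^6 Pa = 559.3 psi
unconsolidated sand: 1930 kg/m³ × 10 m/s² × 811 m = 1.565×10^7 Pa = 2270 psi
Total = 559.3 + 2270 = 2829.4 psi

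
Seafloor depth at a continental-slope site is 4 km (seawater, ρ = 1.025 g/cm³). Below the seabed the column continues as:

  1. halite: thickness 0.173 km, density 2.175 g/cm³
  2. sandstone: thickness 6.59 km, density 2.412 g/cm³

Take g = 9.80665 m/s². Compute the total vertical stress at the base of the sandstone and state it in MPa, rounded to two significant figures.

seawater: 1025 kg/m³ × 9.80665 m/s² × 4000 m = 4.021×10^7 Pa = 40.21 MPa
halite: 2175 kg/m³ × 9.80665 m/s² × 173 m = 3.690×10^6 Pa = 3.690 MPa
sandstone: 2412 kg/m³ × 9.80665 m/s² × 6590 m = 1.559×10^8 Pa = 155.9 MPa
Total = 40.21 + 3.690 + 155.9 = 199.77 MPa

200 MPa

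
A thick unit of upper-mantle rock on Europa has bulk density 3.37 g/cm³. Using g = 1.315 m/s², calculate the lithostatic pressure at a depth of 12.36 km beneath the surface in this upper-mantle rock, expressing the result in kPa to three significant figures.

54800 kPa

upper-mantle rock: 3370 kg/m³ × 1.315 m/s² × 12360 m = 5.477×10^7 Pa = 54774 kPa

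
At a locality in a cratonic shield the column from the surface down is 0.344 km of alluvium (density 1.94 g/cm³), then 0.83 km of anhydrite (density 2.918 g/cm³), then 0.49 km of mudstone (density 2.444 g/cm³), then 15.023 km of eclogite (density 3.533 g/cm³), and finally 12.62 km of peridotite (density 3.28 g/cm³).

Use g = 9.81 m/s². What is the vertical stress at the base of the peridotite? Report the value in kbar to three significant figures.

alluvium: 1940 kg/m³ × 9.81 m/s² × 344 m = 6.547×10^6 Pa = 0.06547 kbar
anhydrite: 2918 kg/m³ × 9.81 m/s² × 830 m = 2.376×10^7 Pa = 0.2376 kbar
mudstone: 2444 kg/m³ × 9.81 m/s² × 490 m = 1.175×10^7 Pa = 0.1175 kbar
eclogite: 3533 kg/m³ × 9.81 m/s² × 15023 m = 5.207×10^8 Pa = 5.207 kbar
peridotite: 3280 kg/m³ × 9.81 m/s² × 12620 m = 4.061×10^8 Pa = 4.061 kbar
Total = 0.06547 + 0.2376 + 0.1175 + 5.207 + 4.061 = 9.6880 kbar

9.69 kbar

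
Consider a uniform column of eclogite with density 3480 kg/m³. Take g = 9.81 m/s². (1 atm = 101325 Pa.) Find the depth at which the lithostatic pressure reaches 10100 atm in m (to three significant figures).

h = P/(ρg) = 10100 atm / (3480 kg/m³ × 9.81 m/s²) = 1.023×10^9 Pa / 34139 Pa/m = 29977 m

30000 m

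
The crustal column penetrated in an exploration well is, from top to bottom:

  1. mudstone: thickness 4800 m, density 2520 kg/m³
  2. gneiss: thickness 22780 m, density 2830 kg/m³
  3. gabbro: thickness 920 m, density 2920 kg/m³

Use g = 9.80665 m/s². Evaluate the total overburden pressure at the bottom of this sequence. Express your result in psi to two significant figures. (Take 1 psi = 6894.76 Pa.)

110000 psi

mudstone: 2520 kg/m³ × 9.80665 m/s² × 4800 m = 1.186×10^8 Pa = 17205 psi
gneiss: 2830 kg/m³ × 9.80665 m/s² × 22780 m = 6.322×10^8 Pa = 91694 psi
gabbro: 2920 kg/m³ × 9.80665 m/s² × 920 m = 2.634×10^7 Pa = 3821 psi
Total = 17205 + 91694 + 3821 = 1.1272×10^5 psi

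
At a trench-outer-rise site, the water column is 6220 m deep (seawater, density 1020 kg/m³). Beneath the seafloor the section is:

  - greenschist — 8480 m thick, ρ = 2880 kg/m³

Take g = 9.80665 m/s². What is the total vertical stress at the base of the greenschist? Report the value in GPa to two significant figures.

0.30 GPa

seawater: 1020 kg/m³ × 9.80665 m/s² × 6220 m = 6.222×10^7 Pa = 0.06222 GPa
greenschist: 2880 kg/m³ × 9.80665 m/s² × 8480 m = 2.395×10^8 Pa = 0.2395 GPa
Total = 0.06222 + 0.2395 = 0.30172 GPa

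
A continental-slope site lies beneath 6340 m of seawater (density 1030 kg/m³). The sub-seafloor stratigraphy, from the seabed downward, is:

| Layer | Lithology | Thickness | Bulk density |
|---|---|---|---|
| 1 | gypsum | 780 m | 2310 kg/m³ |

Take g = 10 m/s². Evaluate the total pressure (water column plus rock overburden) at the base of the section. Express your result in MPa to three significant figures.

seawater: 1030 kg/m³ × 10 m/s² × 6340 m = 6.530×10^7 Pa = 65.30 MPa
gypsum: 2310 kg/m³ × 10 m/s² × 780 m = 1.802×10^7 Pa = 18.02 MPa
Total = 65.30 + 18.02 = 83.320 MPa

83.3 MPa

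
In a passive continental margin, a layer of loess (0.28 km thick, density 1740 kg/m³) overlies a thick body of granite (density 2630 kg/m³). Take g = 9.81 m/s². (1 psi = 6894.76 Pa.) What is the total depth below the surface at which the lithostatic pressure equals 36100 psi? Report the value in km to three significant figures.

9.74 km

Pressure at base of upper layers: 1740×9.81×280 = 4.779×10^6 Pa = 693.2 psi
Remaining pressure to be supplied by granite: 2.489×10^8 − 4.779×10^6 = 2.441×10^8 Pa
Additional depth in granite = 2.441×10^8 Pa / (2630 kg/m³ × 9.81 m/s²) = 9462.0 m
Total depth = 280 m + 9462.0 m = 9742.0 m
= 9.7420 km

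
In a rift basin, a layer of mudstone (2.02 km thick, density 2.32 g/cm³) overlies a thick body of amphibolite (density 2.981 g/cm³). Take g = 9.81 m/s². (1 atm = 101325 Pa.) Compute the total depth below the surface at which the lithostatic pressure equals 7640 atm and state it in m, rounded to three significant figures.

Pressure at base of upper layers: 2320×9.81×2020 = 4.597×10^7 Pa = 453.7 atm
Remaining pressure to be supplied by amphibolite: 7.741×10^8 − 4.597×10^7 = 7.281×10^8 Pa
Additional depth in amphibolite = 7.281×10^8 Pa / (2981 kg/m³ × 9.81 m/s²) = 24899 m
Total depth = 2020 m + 24899 m = 26919 m

26900 m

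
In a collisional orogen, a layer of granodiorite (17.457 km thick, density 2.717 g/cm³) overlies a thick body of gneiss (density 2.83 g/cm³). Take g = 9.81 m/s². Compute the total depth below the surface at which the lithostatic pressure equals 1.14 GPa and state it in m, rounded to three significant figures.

41800 m

Pressure at base of upper layers: 2717×9.81×17457 = 4.653×10^8 Pa = 0.4653 GPa
Remaining pressure to be supplied by gneiss: 1.140×10^9 − 4.653×10^8 = 6.747×10^8 Pa
Additional depth in gneiss = 6.747×10^8 Pa / (2830 kg/m³ × 9.81 m/s²) = 24303 m
Total depth = 17457 m + 24303 m = 41760 m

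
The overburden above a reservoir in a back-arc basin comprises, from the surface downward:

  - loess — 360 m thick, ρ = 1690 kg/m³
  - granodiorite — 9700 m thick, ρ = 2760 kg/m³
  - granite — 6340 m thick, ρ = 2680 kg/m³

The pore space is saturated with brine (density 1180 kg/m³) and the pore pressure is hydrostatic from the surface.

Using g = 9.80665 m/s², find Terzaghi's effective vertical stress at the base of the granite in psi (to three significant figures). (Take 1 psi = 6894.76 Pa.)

Overburden (lithostatic) stress σ_v:
loess: 1690 kg/m³ × 9.80665 m/s² × 360 m = 5.966×10^6 Pa = 5.966 MPa
granodiorite: 2760 kg/m³ × 9.80665 m/s² × 9700 m = 2.625×10^8 Pa = 262.5 MPa
granite: 2680 kg/m³ × 9.80665 m/s² × 6340 m = 1.666×10^8 Pa = 166.6 MPa
Total = 5.966 + 262.5 + 166.6 = 435.14 MPa
Pore pressure P_p = 1180 kg/m³ × 9.80665 m/s² × 16400 m = 1.898×10^8 Pa = 189.8 MPa
Effective stress σ' = σ_v − P_p = 435.1 − 189.8 = 245.36 MPa = 35586 psi

35600 psi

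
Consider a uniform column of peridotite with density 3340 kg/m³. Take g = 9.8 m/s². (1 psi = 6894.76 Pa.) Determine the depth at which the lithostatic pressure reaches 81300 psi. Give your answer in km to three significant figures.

17.1 km

h = P/(ρg) = 81300 psi / (3340 kg/m³ × 9.8 m/s²) = 5.605×10^8 Pa / 32732 Pa/m = 17125 m
= 17.125 km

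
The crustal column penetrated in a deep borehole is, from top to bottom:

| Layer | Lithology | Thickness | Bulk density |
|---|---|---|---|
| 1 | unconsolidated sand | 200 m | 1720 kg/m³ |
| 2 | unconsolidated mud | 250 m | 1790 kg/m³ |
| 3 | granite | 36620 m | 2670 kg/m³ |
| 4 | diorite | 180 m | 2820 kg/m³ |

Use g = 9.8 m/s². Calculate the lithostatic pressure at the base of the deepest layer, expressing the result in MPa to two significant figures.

unconsolidated sand: 1720 kg/m³ × 9.8 m/s² × 200 m = 3.371×10^6 Pa = 3.371 MPa
unconsolidated mud: 1790 kg/m³ × 9.8 m/s² × 250 m = 4.386×10^6 Pa = 4.386 MPa
granite: 2670 kg/m³ × 9.8 m/s² × 36620 m = 9.582×10^8 Pa = 958.2 MPa
diorite: 2820 kg/m³ × 9.8 m/s² × 180 m = 4.974×10^6 Pa = 4.974 MPa
Total = 3.371 + 4.386 + 958.2 + 4.974 = 970.93 MPa

970 MPa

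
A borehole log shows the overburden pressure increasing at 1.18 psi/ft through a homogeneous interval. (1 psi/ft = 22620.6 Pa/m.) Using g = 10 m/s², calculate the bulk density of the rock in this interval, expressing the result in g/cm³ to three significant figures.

ρ = (dP/dz)/g = 1.18 psi/ft / 10 m/s² = 26692 Pa/m / 10 m/s² = 2669.2 kg/m³
= 2.669 g/cm³

2.67 g/cm³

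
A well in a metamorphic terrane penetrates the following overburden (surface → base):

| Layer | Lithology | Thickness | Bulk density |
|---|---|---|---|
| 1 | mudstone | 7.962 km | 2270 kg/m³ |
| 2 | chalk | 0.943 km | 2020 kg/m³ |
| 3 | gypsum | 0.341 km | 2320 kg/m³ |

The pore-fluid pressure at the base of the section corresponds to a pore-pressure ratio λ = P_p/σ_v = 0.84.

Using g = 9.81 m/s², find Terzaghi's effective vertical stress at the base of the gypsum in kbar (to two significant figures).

Overburden (lithostatic) stress σ_v:
mudstone: 2270 kg/m³ × 9.81 m/s² × 7962 m = 1.773×10^8 Pa = 177.3 MPa
chalk: 2020 kg/m³ × 9.81 m/s² × 943 m = 1.869×10^7 Pa = 18.69 MPa
gypsum: 2320 kg/m³ × 9.81 m/s² × 341 m = 7.761×10^6 Pa = 7.761 MPa
Total = 177.3 + 18.69 + 7.761 = 203.75 MPa
Pore pressure P_p = λ·σ_v = 0.84 × 203.8 MPa = 171.2 MPa
Effective stress σ' = σ_v − P_p = 203.8 − 171.2 = 32.600 MPa = 0.32600 kbar

0.33 kbar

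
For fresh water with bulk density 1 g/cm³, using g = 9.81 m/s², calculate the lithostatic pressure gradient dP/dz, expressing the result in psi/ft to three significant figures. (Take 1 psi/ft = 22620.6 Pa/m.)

0.434 psi/ft

dP/dz = ρg = 1000 kg/m³ × 9.81 m/s² = 9810.0 Pa/m
= 9810.0 Pa/m × (1 psi/ft / 22621 Pa/m) = 0.43368 psi/ft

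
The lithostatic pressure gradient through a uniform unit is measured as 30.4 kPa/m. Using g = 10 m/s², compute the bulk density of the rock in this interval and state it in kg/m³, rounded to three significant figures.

ρ = (dP/dz)/g = 30.4 kPa/m / 10 m/s² = 30400 Pa/m / 10 m/s² = 3040.0 kg/m³

3040 kg/m³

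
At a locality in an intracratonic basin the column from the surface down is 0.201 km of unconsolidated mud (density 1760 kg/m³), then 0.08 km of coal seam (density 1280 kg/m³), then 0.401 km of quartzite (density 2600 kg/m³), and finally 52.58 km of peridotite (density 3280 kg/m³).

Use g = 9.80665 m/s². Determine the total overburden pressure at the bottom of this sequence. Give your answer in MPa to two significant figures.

1700 MPa

unconsolidated mud: 1760 kg/m³ × 9.80665 m/s² × 201 m = 3.469×10^6 Pa = 3.469 MPa
coal seam: 1280 kg/m³ × 9.80665 m/s² × 80 m = 1.004×10^6 Pa = 1.004 MPa
quartzite: 2600 kg/m³ × 9.80665 m/s² × 401 m = 1.022×10^7 Pa = 10.22 MPa
peridotite: 3280 kg/m³ × 9.80665 m/s² × 52580 m = 1.691×10^9 Pa = 1691 MPa
Total = 3.469 + 1.004 + 10.22 + 1691 = 1706.0 MPa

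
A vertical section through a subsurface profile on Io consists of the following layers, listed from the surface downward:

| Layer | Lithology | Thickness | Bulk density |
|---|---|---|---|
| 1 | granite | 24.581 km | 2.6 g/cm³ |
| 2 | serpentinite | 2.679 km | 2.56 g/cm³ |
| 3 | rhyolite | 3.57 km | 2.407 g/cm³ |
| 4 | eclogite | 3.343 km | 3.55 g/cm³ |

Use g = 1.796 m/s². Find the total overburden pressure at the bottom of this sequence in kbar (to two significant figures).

granite: 2600 kg/m³ × 1.796 m/s² × 24581 m = 1.148×10^8 Pa = 1.148 kbar
serpentinite: 2560 kg/m³ × 1.796 m/s² × 2679 m = 1.232×10^7 Pa = 0.1232 kbar
rhyolite: 2407 kg/m³ × 1.796 m/s² × 3570 m = 1.543×10^7 Pa = 0.1543 kbar
eclogite: 3550 kg/m³ × 1.796 m/s² × 3343 m = 2.131×10^7 Pa = 0.2131 kbar
Total = 1.148 + 0.1232 + 0.1543 + 0.2131 = 1.6385 kbar

1.6 kbar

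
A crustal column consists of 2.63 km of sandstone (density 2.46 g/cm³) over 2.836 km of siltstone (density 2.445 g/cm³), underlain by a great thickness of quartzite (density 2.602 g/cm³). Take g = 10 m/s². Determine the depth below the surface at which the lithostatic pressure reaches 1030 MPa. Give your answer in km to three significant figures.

39.9 km

Pressure at base of upper layers: 2460×10×2630 + 2445×10×2836 = 1.340×10^8 Pa = 134.0 MPa
Remaining pressure to be supplied by quartzite: 1.030×10^9 − 1.340×10^8 = 8.960×10^8 Pa
Additional depth in quartzite = 8.960×10^8 Pa / (2602 kg/m³ × 10 m/s²) = 34434 m
Total depth = 5466 m + 34434 m = 39900 m
= 39.900 km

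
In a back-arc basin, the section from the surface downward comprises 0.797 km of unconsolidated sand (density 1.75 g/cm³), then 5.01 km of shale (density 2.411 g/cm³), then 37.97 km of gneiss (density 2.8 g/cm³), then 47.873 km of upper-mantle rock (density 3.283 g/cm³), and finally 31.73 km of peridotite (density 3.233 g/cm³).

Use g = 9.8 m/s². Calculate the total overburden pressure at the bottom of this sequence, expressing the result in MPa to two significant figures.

3700 MPa

unconsolidated sand: 1750 kg/m³ × 9.8 m/s² × 797 m = 1.367×10^7 Pa = 13.67 MPa
shale: 2411 kg/m³ × 9.8 m/s² × 5010 m = 1.184×10^8 Pa = 118.4 MPa
gneiss: 2800 kg/m³ × 9.8 m/s² × 37970 m = 1.042×10^9 Pa = 1042 MPa
upper-mantle rock: 3283 kg/m³ × 9.8 m/s² × 47873 m = 1.540×10^9 Pa = 1540 MPa
peridotite: 3233 kg/m³ × 9.8 m/s² × 31730 m = 1.005×10^9 Pa = 1005 MPa
Total = 13.67 + 118.4 + 1042 + 1540 + 1005 = 3719.5 MPa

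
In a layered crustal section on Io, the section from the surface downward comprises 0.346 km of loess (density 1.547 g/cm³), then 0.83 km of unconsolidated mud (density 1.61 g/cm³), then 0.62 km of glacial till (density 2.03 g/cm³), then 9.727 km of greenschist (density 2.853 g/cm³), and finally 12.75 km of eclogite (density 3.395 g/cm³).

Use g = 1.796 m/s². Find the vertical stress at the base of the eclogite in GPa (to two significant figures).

0.13 GPa

loess: 1547 kg/m³ × 1.796 m/s² × 346 m = 9.613×10^5 Pa = 9.613×10^-4 GPa
unconsolidated mud: 1610 kg/m³ × 1.796 m/s² × 830 m = 2.400×10^6 Pa = 2.400×10^-3 GPa
glacial till: 2030 kg/m³ × 1.796 m/s² × 620 m = 2.260×10^6 Pa = 2.260×10^-3 GPa
greenschist: 2853 kg/m³ × 1.796 m/s² × 9727 m = 4.984×10^7 Pa = 0.04984 GPa
eclogite: 3395 kg/m³ × 1.796 m/s² × 12750 m = 7.774×10^7 Pa = 0.07774 GPa
Total = 9.613×10^-4 + 2.400×10^-3 + 2.260×10^-3 + 0.04984 + 0.07774 = 0.13320 GPa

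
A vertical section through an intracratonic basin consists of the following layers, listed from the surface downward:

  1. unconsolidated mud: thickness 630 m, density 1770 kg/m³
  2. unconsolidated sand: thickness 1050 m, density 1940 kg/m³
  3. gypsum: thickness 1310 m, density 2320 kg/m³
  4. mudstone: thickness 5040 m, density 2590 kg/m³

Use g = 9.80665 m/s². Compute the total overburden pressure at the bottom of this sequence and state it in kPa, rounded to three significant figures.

189000 kPa

unconsolidated mud: 1770 kg/m³ × 9.80665 m/s² × 630 m = 1.094×10^7 Pa = 10935 kPa
unconsolidated sand: 1940 kg/m³ × 9.80665 m/s² × 1050 m = 1.998×10^7 Pa = 19976 kPa
gypsum: 2320 kg/m³ × 9.80665 m/s² × 1310 m = 2.980×10^7 Pa = 29804 kPa
mudstone: 2590 kg/m³ × 9.80665 m/s² × 5040 m = 1.280×10^8 Pa = 1.280×10^5 kPa
Total = 10935 + 19976 + 29804 + 1.280×10^5 = 1.8873×10^5 kPa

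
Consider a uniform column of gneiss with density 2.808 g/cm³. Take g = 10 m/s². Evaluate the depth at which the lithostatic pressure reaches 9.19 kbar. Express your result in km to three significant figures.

h = P/(ρg) = 9.19 kbar / (2808 kg/m³ × 10 m/s²) = 9.190×10^8 Pa / 28080 Pa/m = 32728 m
= 32.728 km

32.7 km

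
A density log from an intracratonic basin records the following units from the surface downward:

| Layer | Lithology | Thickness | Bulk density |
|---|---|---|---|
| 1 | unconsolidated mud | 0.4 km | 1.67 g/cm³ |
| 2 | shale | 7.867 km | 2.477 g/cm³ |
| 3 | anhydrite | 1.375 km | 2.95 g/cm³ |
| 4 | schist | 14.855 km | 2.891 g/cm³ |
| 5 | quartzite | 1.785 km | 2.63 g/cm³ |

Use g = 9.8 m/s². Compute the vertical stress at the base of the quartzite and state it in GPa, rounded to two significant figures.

unconsolidated mud: 1670 kg/m³ × 9.8 m/s² × 400 m = 6.546×10^6 Pa = 6.546×10^-3 GPa
shale: 2477 kg/m³ × 9.8 m/s² × 7867 m = 1.910×10^8 Pa = 0.1910 GPa
anhydrite: 2950 kg/m³ × 9.8 m/s² × 1375 m = 3.975×10^7 Pa = 0.03975 GPa
schist: 2891 kg/m³ × 9.8 m/s² × 14855 m = 4.209×10^8 Pa = 0.4209 GPa
quartzite: 2630 kg/m³ × 9.8 m/s² × 1785 m = 4.601×10^7 Pa = 0.04601 GPa
Total = 6.546×10^-3 + 0.1910 + 0.03975 + 0.4209 + 0.04601 = 0.70414 GPa

0.70 GPa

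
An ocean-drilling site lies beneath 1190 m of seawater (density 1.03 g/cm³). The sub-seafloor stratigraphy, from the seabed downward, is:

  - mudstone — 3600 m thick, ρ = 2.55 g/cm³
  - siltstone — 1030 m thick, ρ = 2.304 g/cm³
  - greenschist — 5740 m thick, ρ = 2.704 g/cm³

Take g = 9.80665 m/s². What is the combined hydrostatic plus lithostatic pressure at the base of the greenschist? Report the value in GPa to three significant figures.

0.278 GPa

seawater: 1030 kg/m³ × 9.80665 m/s² × 1190 m = 1.202×10^7 Pa = 0.01202 GPa
mudstone: 2550 kg/m³ × 9.80665 m/s² × 3600 m = 9.003×10^7 Pa = 0.09003 GPa
siltstone: 2304 kg/m³ × 9.80665 m/s² × 1030 m = 2.327×10^7 Pa = 0.02327 GPa
greenschist: 2704 kg/m³ × 9.80665 m/s² × 5740 m = 1.522×10^8 Pa = 0.1522 GPa
Total = 0.01202 + 0.09003 + 0.02327 + 0.1522 = 0.27753 GPa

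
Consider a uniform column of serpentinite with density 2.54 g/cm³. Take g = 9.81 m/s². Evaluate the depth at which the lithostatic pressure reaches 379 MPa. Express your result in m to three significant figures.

15200 m

h = P/(ρg) = 379 MPa / (2540 kg/m³ × 9.81 m/s²) = 3.790×10^8 Pa / 24917 Pa/m = 15210 m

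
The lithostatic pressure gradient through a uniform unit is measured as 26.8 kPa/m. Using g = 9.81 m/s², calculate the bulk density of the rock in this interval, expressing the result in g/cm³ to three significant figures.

ρ = (dP/dz)/g = 26.8 kPa/m / 9.81 m/s² = 26800 Pa/m / 9.81 m/s² = 2731.9 kg/m³
= 2.732 g/cm³

2.73 g/cm³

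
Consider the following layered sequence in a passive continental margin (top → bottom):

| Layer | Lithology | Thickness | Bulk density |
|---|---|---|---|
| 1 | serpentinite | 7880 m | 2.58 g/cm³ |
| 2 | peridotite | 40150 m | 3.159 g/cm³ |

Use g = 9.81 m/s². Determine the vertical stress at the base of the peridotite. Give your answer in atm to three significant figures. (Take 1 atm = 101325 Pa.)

14200 atm

serpentinite: 2580 kg/m³ × 9.81 m/s² × 7880 m = 1.994×10^8 Pa = 1968 atm
peridotite: 3159 kg/m³ × 9.81 m/s² × 40150 m = 1.244×10^9 Pa = 12280 atm
Total = 1968 + 12280 = 14248 atm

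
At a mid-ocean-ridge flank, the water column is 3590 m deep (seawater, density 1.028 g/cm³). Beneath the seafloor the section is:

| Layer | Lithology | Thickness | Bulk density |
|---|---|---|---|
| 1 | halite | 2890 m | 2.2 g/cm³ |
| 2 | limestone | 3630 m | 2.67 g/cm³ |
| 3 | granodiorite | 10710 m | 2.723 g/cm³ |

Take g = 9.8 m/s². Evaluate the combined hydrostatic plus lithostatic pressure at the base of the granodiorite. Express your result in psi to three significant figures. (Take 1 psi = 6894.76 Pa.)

seawater: 1028 kg/m³ × 9.8 m/s² × 3590 m = 3.617×10^7 Pa = 5246 psi
halite: 2200 kg/m³ × 9.8 m/s² × 2890 m = 6.231×10^7 Pa = 9037 psi
limestone: 2670 kg/m³ × 9.8 m/s² × 3630 m = 9.498×10^7 Pa = 13776 psi
granodiorite: 2723 kg/m³ × 9.8 m/s² × 10710 m = 2.858×10^8 Pa = 41452 psi
Total = 5246 + 9037 + 13776 + 41452 = 69511 psi

69500 psi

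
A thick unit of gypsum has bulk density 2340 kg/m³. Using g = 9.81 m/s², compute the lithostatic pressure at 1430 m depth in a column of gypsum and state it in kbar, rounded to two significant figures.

gypsum: 2340 kg/m³ × 9.81 m/s² × 1430 m = 3.283×10^7 Pa = 0.3283 kbar

0.33 kbar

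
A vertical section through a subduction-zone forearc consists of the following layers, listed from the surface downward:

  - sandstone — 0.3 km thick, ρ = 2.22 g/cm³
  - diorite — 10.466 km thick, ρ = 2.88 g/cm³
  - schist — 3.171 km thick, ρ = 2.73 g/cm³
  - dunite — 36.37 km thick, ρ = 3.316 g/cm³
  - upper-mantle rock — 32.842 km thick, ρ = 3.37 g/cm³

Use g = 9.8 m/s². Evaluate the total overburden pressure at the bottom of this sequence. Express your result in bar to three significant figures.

26500 bar

sandstone: 2220 kg/m³ × 9.8 m/s² × 300 m = 6.527×10^6 Pa = 65.27 bar
diorite: 2880 kg/m³ × 9.8 m/s² × 10466 m = 2.954×10^8 Pa = 2954 bar
schist: 2730 kg/m³ × 9.8 m/s² × 3171 m = 8.484×10^7 Pa = 848.4 bar
dunite: 3316 kg/m³ × 9.8 m/s² × 36370 m = 1.182×10^9 Pa = 11819 bar
upper-mantle rock: 3370 kg/m³ × 9.8 m/s² × 32842 m = 1.085×10^9 Pa = 10846 bar
Total = 65.27 + 2954 + 848.4 + 11819 + 10846 = 26533 bar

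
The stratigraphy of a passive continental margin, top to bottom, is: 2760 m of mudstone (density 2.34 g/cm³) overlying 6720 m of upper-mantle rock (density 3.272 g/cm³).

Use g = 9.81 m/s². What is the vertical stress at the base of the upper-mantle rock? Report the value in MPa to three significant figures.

279 MPa

mudstone: 2340 kg/m³ × 9.81 m/s² × 2760 m = 6.336×10^7 Pa = 63.36 MPa
upper-mantle rock: 3272 kg/m³ × 9.81 m/s² × 6720 m = 2.157×10^8 Pa = 215.7 MPa
Total = 63.36 + 215.7 = 279.06 MPa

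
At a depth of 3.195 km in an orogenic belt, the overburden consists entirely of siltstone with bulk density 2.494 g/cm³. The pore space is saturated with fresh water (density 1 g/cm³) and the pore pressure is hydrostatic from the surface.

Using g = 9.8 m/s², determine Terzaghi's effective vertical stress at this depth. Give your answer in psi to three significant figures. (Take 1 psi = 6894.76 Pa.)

Overburden (lithostatic) stress σ_v:
siltstone: 2494 kg/m³ × 9.8 m/s² × 3195 m = 7.809×10^7 Pa = 78.09 MPa
Pore pressure P_p = 1000 kg/m³ × 9.8 m/s² × 3195 m = 3.131×10^7 Pa = 31.31 MPa
Effective stress σ' = σ_v − P_p = 78.09 − 31.31 = 46.779 MPa = 6784.7 psi

6780 psi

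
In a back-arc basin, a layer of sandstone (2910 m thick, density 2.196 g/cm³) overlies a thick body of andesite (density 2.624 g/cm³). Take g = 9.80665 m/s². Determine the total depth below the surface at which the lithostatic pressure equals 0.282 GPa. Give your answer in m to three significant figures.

11400 m

Pressure at base of upper layers: 2196×9.80665×2910 = 6.267×10^7 Pa = 0.06267 GPa
Remaining pressure to be supplied by andesite: 2.820×10^8 − 6.267×10^7 = 2.193×10^8 Pa
Additional depth in andesite = 2.193×10^8 Pa / (2624 kg/m³ × 9.80665 m/s²) = 8523.5 m
Total depth = 2910 m + 8523.5 m = 11433 m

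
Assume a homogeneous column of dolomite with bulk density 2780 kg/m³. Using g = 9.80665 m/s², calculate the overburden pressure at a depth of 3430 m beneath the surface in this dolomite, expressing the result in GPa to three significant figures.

dolomite: 2780 kg/m³ × 9.80665 m/s² × 3430 m = 9.351×10^7 Pa = 0.09351 GPa

0.0935 GPa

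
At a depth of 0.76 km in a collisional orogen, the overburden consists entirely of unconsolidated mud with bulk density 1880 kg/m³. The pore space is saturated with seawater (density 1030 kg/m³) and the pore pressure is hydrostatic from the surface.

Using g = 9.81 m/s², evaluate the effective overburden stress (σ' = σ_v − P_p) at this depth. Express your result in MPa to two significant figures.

Overburden (lithostatic) stress σ_v:
unconsolidated mud: 1880 kg/m³ × 9.81 m/s² × 760 m = 1.402×10^7 Pa = 14.02 MPa
Pore pressure P_p = 1030 kg/m³ × 9.81 m/s² × 760 m = 7.679×10^6 Pa = 7.679 MPa
Effective stress σ' = σ_v − P_p = 14.02 − 7.679 = 6.3373 MPa

6.3 MPa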